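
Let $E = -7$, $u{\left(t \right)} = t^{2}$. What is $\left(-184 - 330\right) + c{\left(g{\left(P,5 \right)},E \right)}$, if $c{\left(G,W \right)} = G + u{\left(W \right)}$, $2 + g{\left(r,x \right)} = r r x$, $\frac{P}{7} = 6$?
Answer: $8353$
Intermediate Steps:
$P = 42$ ($P = 7 \cdot 6 = 42$)
$g{\left(r,x \right)} = -2 + x r^{2}$ ($g{\left(r,x \right)} = -2 + r r x = -2 + r^{2} x = -2 + x r^{2}$)
$c{\left(G,W \right)} = G + W^{2}$
$\left(-184 - 330\right) + c{\left(g{\left(P,5 \right)},E \right)} = \left(-184 - 330\right) - \left(2 - 8820 - 49\right) = -514 + \left(\left(-2 + 5 \cdot 1764\right) + 49\right) = -514 + \left(\left(-2 + 8820\right) + 49\right) = -514 + \left(8818 + 49\right) = -514 + 8867 = 8353$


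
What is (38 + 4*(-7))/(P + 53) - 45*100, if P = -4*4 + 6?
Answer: -193490/43 ≈ -4499.8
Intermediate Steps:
P = -10 (P = -16 + 6 = -10)
(38 + 4*(-7))/(P + 53) - 45*100 = (38 + 4*(-7))/(-10 + 53) - 45*100 = (38 - 28)/43 - 4500 = 10*(1/43) - 4500 = 10/43 - 4500 = -193490/43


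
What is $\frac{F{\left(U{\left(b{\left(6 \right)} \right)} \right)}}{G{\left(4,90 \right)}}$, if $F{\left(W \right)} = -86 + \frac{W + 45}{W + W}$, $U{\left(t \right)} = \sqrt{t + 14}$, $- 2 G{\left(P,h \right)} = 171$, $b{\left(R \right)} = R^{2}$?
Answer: $1 - \frac{\sqrt{2}}{38} \approx 0.96278$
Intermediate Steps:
$G{\left(P,h \right)} = - \frac{171}{2}$ ($G{\left(P,h \right)} = \left(- \frac{1}{2}\right) 171 = - \frac{171}{2}$)
$U{\left(t \right)} = \sqrt{14 + t}$
$F{\left(W \right)} = -86 + \frac{45 + W}{2 W}$
$\frac{F{\left(U{\left(b{\left(6 \right)} \right)} \right)}}{G{\left(4,90 \right)}} = \frac{\frac{9}{2} \frac{1}{\sqrt{14 + 6^{2}}} \left(5 - 19 \sqrt{14 + 6^{2}}\right)}{- \frac{171}{2}} = \frac{9 \left(5 - 19 \sqrt{14 + 36}\right)}{2 \sqrt{14 + 36}} \left(- \frac{2}{171}\right) = \frac{9 \left(5 - 19 \sqrt{50}\right)}{2 \sqrt{50}} \left(- \frac{2}{171}\right) = \frac{9 \left(5 - 19 \cdot 5 \sqrt{2}\right)}{2 \cdot 5 \sqrt{2}} \left(- \frac{2}{171}\right) = \frac{9 \frac{\sqrt{2}}{10} \left(5 - 95 \sqrt{2}\right)}{2} \left(- \frac{2}{171}\right) = \frac{9 \sqrt{2} \left(5 - 95 \sqrt{2}\right)}{20} \left(- \frac{2}{171}\right) = - \frac{\sqrt{2} \left(5 - 95 \sqrt{2}\right)}{190}$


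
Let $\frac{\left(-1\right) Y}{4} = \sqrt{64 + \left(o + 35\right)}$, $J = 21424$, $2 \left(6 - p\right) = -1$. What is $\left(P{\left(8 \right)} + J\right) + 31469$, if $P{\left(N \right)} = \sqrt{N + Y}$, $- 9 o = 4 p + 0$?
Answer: $52893 + \frac{2 \sqrt{18 - 3 \sqrt{865}}}{3} \approx 52893.0 + 5.587 i$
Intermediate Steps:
$p = \frac{13}{2}$ ($p = 6 - - \frac{1}{2} = 6 + \frac{1}{2} = \frac{13}{2} \approx 6.5$)
$o = - \frac{26}{9}$ ($o = - \frac{4 \cdot \frac{13}{2} + 0}{9} = - \frac{26 + 0}{9} = \left(- \frac{1}{9}\right) 26 = - \frac{26}{9} \approx -2.8889$)
$Y = - \frac{4 \sqrt{865}}{3}$ ($Y = - 4 \sqrt{64 + \left(- \frac{26}{9} + 35\right)} = - 4 \sqrt{64 + \frac{289}{9}} = - 4 \sqrt{\frac{865}{9}} = - 4 \frac{\sqrt{865}}{3} = - \frac{4 \sqrt{865}}{3} \approx -39.214$)
$P{\left(N \right)} = \sqrt{N - \frac{4 \sqrt{865}}{3}}$
$\left(P{\left(8 \right)} + J\right) + 31469 = \left(\frac{\sqrt{- 12 \sqrt{865} + 9 \cdot 8}}{3} + 21424\right) + 31469 = \left(\frac{\sqrt{- 12 \sqrt{865} + 72}}{3} + 21424\right) + 31469 = \left(\frac{\sqrt{72 - 12 \sqrt{865}}}{3} + 21424\right) + 31469 = \left(21424 + \frac{\sqrt{72 - 12 \sqrt{865}}}{3}\right) + 31469 = 52893 + \frac{\sqrt{72 - 12 \sqrt{865}}}{3}$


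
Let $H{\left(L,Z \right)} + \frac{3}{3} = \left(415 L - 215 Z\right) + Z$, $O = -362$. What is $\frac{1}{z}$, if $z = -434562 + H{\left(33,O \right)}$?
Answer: $- \frac{1}{343400} \approx -2.9121 \cdot 10^{-6}$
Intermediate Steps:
$H{\left(L,Z \right)} = -1 - 214 Z + 415 L$ ($H{\left(L,Z \right)} = -1 + \left(\left(415 L - 215 Z\right) + Z\right) = -1 + \left(\left(- 215 Z + 415 L\right) + Z\right) = -1 + \left(- 214 Z + 415 L\right) = -1 - 214 Z + 415 L$)
$z = -343400$ ($z = -434562 - -91162 = -434562 + \left(-1 + 77468 + 13695\right) = -434562 + 91162 = -343400$)
$\frac{1}{z} = \frac{1}{-343400} = - \frac{1}{343400}$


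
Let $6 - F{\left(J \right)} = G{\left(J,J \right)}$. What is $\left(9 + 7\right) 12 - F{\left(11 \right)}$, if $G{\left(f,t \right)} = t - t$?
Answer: $186$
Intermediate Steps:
$G{\left(f,t \right)} = 0$
$F{\left(J \right)} = 6$ ($F{\left(J \right)} = 6 - 0 = 6 + 0 = 6$)
$\left(9 + 7\right) 12 - F{\left(11 \right)} = \left(9 + 7\right) 12 - 6 = 16 \cdot 12 - 6 = 192 - 6 = 186$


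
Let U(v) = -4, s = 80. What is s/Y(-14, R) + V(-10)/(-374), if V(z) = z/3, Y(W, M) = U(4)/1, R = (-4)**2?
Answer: -11215/561 ≈ -19.991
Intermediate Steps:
R = 16
Y(W, M) = -4 (Y(W, M) = -4/1 = -4*1 = -4)
V(z) = z/3 (V(z) = z*(1/3) = z/3)
s/Y(-14, R) + V(-10)/(-374) = 80/(-4) + ((1/3)*(-10))/(-374) = 80*(-1/4) - 10/3*(-1/374) = -20 + 5/561 = -11215/561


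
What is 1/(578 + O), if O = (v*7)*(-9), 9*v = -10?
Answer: 1/648 ≈ 0.0015432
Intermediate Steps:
v = -10/9 (v = (1/9)*(-10) = -10/9 ≈ -1.1111)
O = 70 (O = -10/9*7*(-9) = -70/9*(-9) = 70)
1/(578 + O) = 1/(578 + 70) = 1/648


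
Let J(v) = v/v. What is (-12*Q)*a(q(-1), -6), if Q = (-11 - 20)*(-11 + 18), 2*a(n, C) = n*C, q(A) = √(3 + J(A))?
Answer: -15624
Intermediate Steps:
J(v) = 1
q(A) = 2 (q(A) = √(3 + 1) = √4 = 2)
a(n, C) = C*n/2 (a(n, C) = (n*C)/2 = (C*n)/2 = C*n/2)
Q = -217 (Q = -31*7 = -217)
(-12*Q)*a(q(-1), -6) = (-12*(-217))*((½)*(-6)*2) = 2604*(-6) = -15624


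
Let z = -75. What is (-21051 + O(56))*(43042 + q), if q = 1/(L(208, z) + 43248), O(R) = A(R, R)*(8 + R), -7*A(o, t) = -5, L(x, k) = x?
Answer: -275022879517661/304192 ≈ -9.0411e+8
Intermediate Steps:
A(o, t) = 5/7 (A(o, t) = -1/7*(-5) = 5/7)
O(R) = 40/7 + 5*R/7 (O(R) = 5*(8 + R)/7 = 40/7 + 5*R/7)
q = 1/43456 (q = 1/(208 + 43248) = 1/43456 ≈ 2.3012e-5)
(-21051 + O(56))*(43042 + q) = (-21051 + (40/7 + (5/7)*56))*(43042 + 1/43456) = (-21051 + (40/7 + 40))*(1870433153/43456) = (-21051 + 320/7)*(1870433153/43456) = -147037/7*1870433153/43456 = -275022879517661/304192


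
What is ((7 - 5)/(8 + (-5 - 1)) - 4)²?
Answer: 9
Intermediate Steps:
((7 - 5)/(8 + (-5 - 1)) - 4)² = (2/(8 - 6) - 4)² = (2/2 - 4)² = (2*(½) - 4)² = (1 - 4)² = (-3)² = 9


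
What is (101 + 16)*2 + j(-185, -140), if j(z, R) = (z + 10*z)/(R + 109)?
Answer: 9289/31 ≈ 299.65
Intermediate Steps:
j(z, R) = 11*z/(109 + R) (j(z, R) = (11*z)/(109 + R) = 11*z/(109 + R))
(101 + 16)*2 + j(-185, -140) = (101 + 16)*2 + 11*(-185)/(109 - 140) = 117*2 + 11*(-185)/(-31) = 234 + 11*(-185)*(-1/31) = 234 + 2035/31 = 9289/31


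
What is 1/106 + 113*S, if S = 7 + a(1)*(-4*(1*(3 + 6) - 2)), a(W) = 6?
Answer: -1928457/106 ≈ -18193.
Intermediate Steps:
S = -161 (S = 7 + 6*(-4*(1*(3 + 6) - 2)) = 7 + 6*(-4*(1*9 - 2)) = 7 + 6*(-4*(9 - 2)) = 7 + 6*(-4*7) = 7 + 6*(-28) = 7 - 168 = -161)
1/106 + 113*S = 1/106 + 113*(-161) = 1/106 - 18193 = -1928457/106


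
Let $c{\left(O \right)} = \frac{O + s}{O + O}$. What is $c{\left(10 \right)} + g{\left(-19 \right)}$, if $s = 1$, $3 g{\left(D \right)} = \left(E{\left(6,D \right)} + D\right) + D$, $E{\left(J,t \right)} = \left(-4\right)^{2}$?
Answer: $- \frac{407}{60} \approx -6.7833$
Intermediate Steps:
$E{\left(J,t \right)} = 16$
$g{\left(D \right)} = \frac{16}{3} + \frac{2 D}{3}$ ($g{\left(D \right)} = \frac{\left(16 + D\right) + D}{3} = \frac{16 + 2 D}{3} = \frac{16}{3} + \frac{2 D}{3}$)
$c{\left(O \right)} = \frac{1 + O}{2 O}$ ($c{\left(O \right)} = \frac{O + 1}{O + O} = \frac{1 + O}{2 O}$)
$c{\left(10 \right)} + g{\left(-19 \right)} = \frac{1 + 10}{2 \cdot 10} + \left(\frac{16}{3} + \frac{2}{3} \left(-19\right)\right) = \frac{1}{2} \cdot \frac{1}{10} \cdot 11 + \left(\frac{16}{3} - \frac{38}{3}\right) = \frac{11}{20} - \frac{22}{3} = - \frac{407}{60}$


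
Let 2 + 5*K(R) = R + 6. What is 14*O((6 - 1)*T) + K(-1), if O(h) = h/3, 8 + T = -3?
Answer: -3841/15 ≈ -256.07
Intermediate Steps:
T = -11 (T = -8 - 3 = -11)
K(R) = ⅘ + R/5 (K(R) = -⅖ + (R + 6)/5 = -⅖ + (6 + R)/5 = -⅖ + (6/5 + R/5) = ⅘ + R/5)
O(h) = h/3 (O(h) = h*(⅓) = h/3)
14*O((6 - 1)*T) + K(-1) = 14*(((6 - 1)*(-11))/3) + (⅘ + (⅕)*(-1)) = 14*((5*(-11))/3) + (⅘ - ⅕) = 14*((⅓)*(-55)) + ⅗ = 14*(-55/3) + ⅗ = -770/3 + ⅗ = -3841/15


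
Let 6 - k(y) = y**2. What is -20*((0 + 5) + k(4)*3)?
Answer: 500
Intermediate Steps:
k(y) = 6 - y**2
-20*((0 + 5) + k(4)*3) = -20*((0 + 5) + (6 - 1*4**2)*3) = -20*(5 + (6 - 1*16)*3) = -20*(5 + (6 - 16)*3) = -20*(5 - 10*3) = -20*(5 - 30) = -20*(-25) = 500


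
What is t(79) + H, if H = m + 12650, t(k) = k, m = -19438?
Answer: -6709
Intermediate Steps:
H = -6788 (H = -19438 + 12650 = -6788)
t(79) + H = 79 - 6788 = -6709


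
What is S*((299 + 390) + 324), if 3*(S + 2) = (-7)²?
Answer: 43559/3 ≈ 14520.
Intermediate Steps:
S = 43/3 (S = -2 + (⅓)*(-7)² = -2 + (⅓)*49 = -2 + 49/3 = 43/3 ≈ 14.333)
S*((299 + 390) + 324) = 43*((299 + 390) + 324)/3 = 43*(689 + 324)/3 = (43/3)*1013 = 43559/3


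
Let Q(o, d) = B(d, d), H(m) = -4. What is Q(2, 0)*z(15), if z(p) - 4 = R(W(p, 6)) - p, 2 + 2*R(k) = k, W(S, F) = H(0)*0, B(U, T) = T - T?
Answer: 0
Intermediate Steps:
B(U, T) = 0
Q(o, d) = 0
W(S, F) = 0 (W(S, F) = -4*0 = 0)
R(k) = -1 + k/2
z(p) = 3 - p (z(p) = 4 + ((-1 + (½)*0) - p) = 4 + ((-1 + 0) - p) = 4 + (-1 - p) = 3 - p)
Q(2, 0)*z(15) = 0*(3 - 1*15) = 0*(3 - 15) = 0*(-12) = 0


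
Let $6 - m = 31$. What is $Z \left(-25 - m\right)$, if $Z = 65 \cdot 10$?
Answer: $0$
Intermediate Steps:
$Z = 650$
$m = -25$ ($m = 6 - 31 = -25$)
$Z \left(-25 - m\right) = 650 \left(-25 - -25\right) = 650 \left(-25 + 25\right) = 650 \cdot 0 = 0$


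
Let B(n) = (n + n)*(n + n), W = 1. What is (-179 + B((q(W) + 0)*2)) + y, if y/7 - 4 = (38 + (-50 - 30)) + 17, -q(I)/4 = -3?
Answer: 1978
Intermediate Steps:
q(I) = 12 (q(I) = -4*(-3) = 12)
y = -147 (y = 28 + 7*((38 + (-50 - 30)) + 17) = 28 + 7*((38 - 80) + 17) = 28 + 7*(-42 + 17) = 28 + 7*(-25) = 28 - 175 = -147)
B(n) = 4*n² (B(n) = (2*n)*(2*n) = 4*n²)
(-179 + B((q(W) + 0)*2)) + y = (-179 + 4*((12 + 0)*2)²) - 147 = (-179 + 4*(12*2)²) - 147 = (-179 + 4*24²) - 147 = (-179 + 4*576) - 147 = (-179 + 2304) - 147 = 2125 - 147 = 1978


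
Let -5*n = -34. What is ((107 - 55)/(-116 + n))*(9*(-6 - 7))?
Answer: 390/7 ≈ 55.714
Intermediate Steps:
n = 34/5 (n = -⅕*(-34) = 34/5 ≈ 6.8000)
((107 - 55)/(-116 + n))*(9*(-6 - 7)) = ((107 - 55)/(-116 + 34/5))*(9*(-6 - 7)) = (52/(-546/5))*(9*(-13)) = (52*(-5/546))*(-117) = -10/21*(-117) = 390/7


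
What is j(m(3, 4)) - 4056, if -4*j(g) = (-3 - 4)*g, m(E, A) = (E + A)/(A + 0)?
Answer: -64847/16 ≈ -4052.9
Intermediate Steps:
m(E, A) = (A + E)/A
j(g) = 7*g/4 (j(g) = -(-3 - 4)*g/4 = -(-7)*g/4 = 7*g/4)
j(m(3, 4)) - 4056 = 7*((4 + 3)/4)/4 - 4056 = 7*((1/4)*7)/4 - 4056 = (7/4)*(7/4) - 4056 = 49/16 - 4056 = -64847/16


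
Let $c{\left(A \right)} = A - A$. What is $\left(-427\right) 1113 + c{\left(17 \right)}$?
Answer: $-475251$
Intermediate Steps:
$c{\left(A \right)} = 0$
$\left(-427\right) 1113 + c{\left(17 \right)} = \left(-427\right) 1113 + 0 = -475251 + 0 = -475251$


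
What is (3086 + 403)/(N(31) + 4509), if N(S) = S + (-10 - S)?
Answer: 3489/4499 ≈ 0.77551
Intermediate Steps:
N(S) = -10
(3086 + 403)/(N(31) + 4509) = (3086 + 403)/(-10 + 4509) = 3489/4499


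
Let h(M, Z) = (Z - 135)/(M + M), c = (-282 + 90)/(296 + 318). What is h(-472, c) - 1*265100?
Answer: -76828059259/289808 ≈ -2.6510e+5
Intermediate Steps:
c = -96/307 (c = -192/614 = -192*1/614 = -96/307 ≈ -0.31270)
h(M, Z) = (-135 + Z)/(2*M) (h(M, Z) = (-135 + Z)/((2*M)) = (-135 + Z)*(1/(2*M)) = (-135 + Z)/(2*M))
h(-472, c) - 1*265100 = (½)*(-135 - 96/307)/(-472) - 1*265100 = (½)*(-1/472)*(-41541/307) - 265100 = 41541/289808 - 265100 = -76828059259/289808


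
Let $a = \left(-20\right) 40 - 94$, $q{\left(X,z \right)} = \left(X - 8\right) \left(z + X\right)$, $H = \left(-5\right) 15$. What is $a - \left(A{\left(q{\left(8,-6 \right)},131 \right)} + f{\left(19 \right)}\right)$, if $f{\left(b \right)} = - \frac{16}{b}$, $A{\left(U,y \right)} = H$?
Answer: $- \frac{15545}{19} \approx -818.16$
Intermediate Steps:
$H = -75$
$q{\left(X,z \right)} = \left(-8 + X\right) \left(X + z\right)$
$A{\left(U,y \right)} = -75$
$a = -894$ ($a = -800 - 94 = -894$)
$a - \left(A{\left(q{\left(8,-6 \right)},131 \right)} + f{\left(19 \right)}\right) = -894 - \left(-75 - \frac{16}{19}\right) = -894 - - \frac{1441}{19} = -894 + \frac{1441}{19} = - \frac{15545}{19}$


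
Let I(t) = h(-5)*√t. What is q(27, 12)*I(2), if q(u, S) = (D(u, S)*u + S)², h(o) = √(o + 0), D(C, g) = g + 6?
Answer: 248004*I*√10 ≈ 7.8426e+5*I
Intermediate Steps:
D(C, g) = 6 + g
h(o) = √o
I(t) = I*√5*√t (I(t) = √(-5)*√t = (I*√5)*√t = I*√5*√t)
q(u, S) = (S + u*(6 + S))² (q(u, S) = ((6 + S)*u + S)² = (u*(6 + S) + S)² = (S + u*(6 + S))²)
q(27, 12)*I(2) = (12 + 27*(6 + 12))²*(I*√5*√2) = (12 + 27*18)²*(I*√10) = (12 + 486)²*(I*√10) = 498²*(I*√10) = 248004*(I*√10) = 248004*I*√10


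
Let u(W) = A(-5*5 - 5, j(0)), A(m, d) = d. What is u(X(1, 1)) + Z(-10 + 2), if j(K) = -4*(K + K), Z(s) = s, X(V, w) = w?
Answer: -8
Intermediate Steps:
j(K) = -8*K
u(W) = 0 (u(W) = -8*0 = 0)
u(X(1, 1)) + Z(-10 + 2) = 0 + (-10 + 2) = 0 - 8 = -8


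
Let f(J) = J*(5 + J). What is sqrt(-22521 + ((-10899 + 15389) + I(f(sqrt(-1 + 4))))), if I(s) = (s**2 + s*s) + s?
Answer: sqrt(-17860 + 65*sqrt(3)) ≈ 133.22*I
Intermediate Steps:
I(s) = s + 2*s**2 (I(s) = (s**2 + s**2) + s = 2*s**2 + s = s + 2*s**2)
sqrt(-22521 + ((-10899 + 15389) + I(f(sqrt(-1 + 4))))) = sqrt(-22521 + ((-10899 + 15389) + (sqrt(-1 + 4)*(5 + sqrt(-1 + 4)))*(1 + 2*(sqrt(-1 + 4)*(5 + sqrt(-1 + 4)))))) = sqrt(-22521 + (4490 + (sqrt(3)*(5 + sqrt(3)))*(1 + 2*(sqrt(3)*(5 + sqrt(3)))))) = sqrt(-22521 + (4490 + (sqrt(3)*(5 + sqrt(3)))*(1 + 2*sqrt(3)*(5 + sqrt(3))))) = sqrt(-22521 + (4490 + sqrt(3)*(1 + 2*sqrt(3)*(5 + sqrt(3)))*(5 + sqrt(3)))) = sqrt(-18031 + sqrt(3)*(1 + 2*sqrt(3)*(5 + sqrt(3)))*(5 + sqrt(3)))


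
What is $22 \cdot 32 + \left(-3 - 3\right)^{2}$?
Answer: $740$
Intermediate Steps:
$22 \cdot 32 + \left(-3 - 3\right)^{2} = 704 + \left(-6\right)^{2} = 704 + 36 = 740$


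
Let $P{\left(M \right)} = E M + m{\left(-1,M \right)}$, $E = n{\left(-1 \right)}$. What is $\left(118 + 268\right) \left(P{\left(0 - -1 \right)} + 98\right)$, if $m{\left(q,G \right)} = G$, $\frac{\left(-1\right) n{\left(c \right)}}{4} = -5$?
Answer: $45934$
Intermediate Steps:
$n{\left(c \right)} = 20$ ($n{\left(c \right)} = \left(-4\right) \left(-5\right) = 20$)
$E = 20$
$P{\left(M \right)} = 21 M$ ($P{\left(M \right)} = 20 M + M = 21 M$)
$\left(118 + 268\right) \left(P{\left(0 - -1 \right)} + 98\right) = \left(118 + 268\right) \left(21 \left(0 - -1\right) + 98\right) = 386 \left(21 \left(0 + 1\right) + 98\right) = 386 \left(21 \cdot 1 + 98\right) = 386 \left(21 + 98\right) = 386 \cdot 119 = 45934$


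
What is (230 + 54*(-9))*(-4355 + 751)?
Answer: 922624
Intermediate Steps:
(230 + 54*(-9))*(-4355 + 751) = (230 - 486)*(-3604) = -256*(-3604) = 922624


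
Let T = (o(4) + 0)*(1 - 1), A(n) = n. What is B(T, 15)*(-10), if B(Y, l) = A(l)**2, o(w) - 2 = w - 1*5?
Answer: -2250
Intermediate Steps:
o(w) = -3 + w (o(w) = 2 + (w - 1*5) = 2 + (w - 5) = 2 + (-5 + w) = -3 + w)
T = 0 (T = ((-3 + 4) + 0)*(1 - 1) = (1 + 0)*0 = 1*0 = 0)
B(Y, l) = l**2
B(T, 15)*(-10) = 15**2*(-10) = 225*(-10) = -2250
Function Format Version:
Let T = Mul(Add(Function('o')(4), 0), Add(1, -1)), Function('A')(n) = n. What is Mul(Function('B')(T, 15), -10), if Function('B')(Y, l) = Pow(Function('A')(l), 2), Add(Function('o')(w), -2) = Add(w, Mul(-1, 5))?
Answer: -2250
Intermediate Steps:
Function('o')(w) = Add(-3, w) (Function('o')(w) = Add(2, Add(w, Mul(-1, 5))) = Add(2, Add(w, -5)) = Add(2, Add(-5, w)) = Add(-3, w))
T = 0 (T = Mul(Add(Add(-3, 4), 0), Add(1, -1)) = Mul(Add(1, 0), 0) = Mul(1, 0) = 0)
Function('B')(Y, l) = Pow(l, 2)
Mul(Function('B')(T, 15), -10) = Mul(Pow(15, 2), -10) = Mul(225, -10) = -2250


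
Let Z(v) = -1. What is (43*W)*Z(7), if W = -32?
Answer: 1376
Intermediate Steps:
(43*W)*Z(7) = (43*(-32))*(-1) = -1376*(-1) = 1376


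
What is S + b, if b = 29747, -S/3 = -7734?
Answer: 52949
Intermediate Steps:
S = 23202 (S = -3*(-7734) = 23202)
S + b = 23202 + 29747 = 52949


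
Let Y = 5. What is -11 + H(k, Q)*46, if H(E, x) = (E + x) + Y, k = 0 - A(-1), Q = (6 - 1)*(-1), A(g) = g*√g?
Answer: -11 + 46*I ≈ -11.0 + 46.0*I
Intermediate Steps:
A(g) = g^(3/2)
Q = -5 (Q = 5*(-1) = -5)
k = I (k = 0 - (-1)^(3/2) = 0 - (-1)*I = 0 + I = I ≈ 1.0*I)
H(E, x) = 5 + E + x (H(E, x) = (E + x) + 5 = 5 + E + x)
-11 + H(k, Q)*46 = -11 + (5 + I - 5)*46 = -11 + I*46 = -11 + 46*I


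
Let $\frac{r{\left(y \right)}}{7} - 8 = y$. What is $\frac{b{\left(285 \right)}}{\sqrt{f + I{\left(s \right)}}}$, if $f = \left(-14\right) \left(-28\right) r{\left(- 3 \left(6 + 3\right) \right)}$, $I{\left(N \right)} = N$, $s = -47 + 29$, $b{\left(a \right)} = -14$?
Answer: $\frac{7 i \sqrt{52154}}{26077} \approx 0.061303 i$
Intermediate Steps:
$r{\left(y \right)} = 56 + 7 y$
$s = -18$
$f = -52136$ ($f = \left(-14\right) \left(-28\right) \left(56 + 7 \left(- 3 \left(6 + 3\right)\right)\right) = 392 \left(56 + 7 \left(\left(-3\right) 9\right)\right) = 392 \left(56 + 7 \left(-27\right)\right) = 392 \left(56 - 189\right) = 392 \left(-133\right) = -52136$)
$\frac{b{\left(285 \right)}}{\sqrt{f + I{\left(s \right)}}} = - \frac{14}{\sqrt{-52136 - 18}} = - \frac{14}{\sqrt{-52154}} = - \frac{14}{i \sqrt{52154}} = - 14 \left(- \frac{i \sqrt{52154}}{52154}\right) = \frac{7 i \sqrt{52154}}{26077}$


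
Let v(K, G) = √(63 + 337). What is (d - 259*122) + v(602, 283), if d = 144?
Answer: -31434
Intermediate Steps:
v(K, G) = 20 (v(K, G) = √400 = 20)
(d - 259*122) + v(602, 283) = (144 - 259*122) + 20 = (144 - 31598) + 20 = -31454 + 20 = -31434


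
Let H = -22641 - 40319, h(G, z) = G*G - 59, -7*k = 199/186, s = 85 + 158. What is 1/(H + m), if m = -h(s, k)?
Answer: -1/121950 ≈ -8.2001e-6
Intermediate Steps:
s = 243
k = -199/1302 (k = -199/(7*186) = -⅐*199/186 = -199/1302 ≈ -0.15284)
h(G, z) = -59 + G² (h(G, z) = G² - 59 = -59 + G²)
H = -62960
m = -58990 (m = -(-59 + 243²) = -(-59 + 59049) = -1*58990 = -58990)
1/(H + m) = 1/(-62960 - 58990) = 1/(-121950) = -1/121950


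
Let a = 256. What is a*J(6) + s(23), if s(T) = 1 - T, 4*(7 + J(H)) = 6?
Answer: -1430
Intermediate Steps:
J(H) = -11/2 (J(H) = -7 + (¼)*6 = -7 + 3/2 = -11/2)
a*J(6) + s(23) = 256*(-11/2) + (1 - 1*23) = -1408 + (1 - 23) = -1408 - 22 = -1430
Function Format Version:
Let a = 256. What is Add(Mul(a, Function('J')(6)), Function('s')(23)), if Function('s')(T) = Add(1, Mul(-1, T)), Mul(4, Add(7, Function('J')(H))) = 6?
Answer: -1430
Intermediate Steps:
Function('J')(H) = Rational(-11, 2) (Function('J')(H) = Add(-7, Mul(Rational(1, 4), 6)) = Add(-7, Rational(3, 2)) = Rational(-11, 2))
Add(Mul(a, Function('J')(6)), Function('s')(23)) = Add(Mul(256, Rational(-11, 2)), Add(1, Mul(-1, 23))) = Add(-1408, Add(1, -23)) = Add(-1408, -22) = -1430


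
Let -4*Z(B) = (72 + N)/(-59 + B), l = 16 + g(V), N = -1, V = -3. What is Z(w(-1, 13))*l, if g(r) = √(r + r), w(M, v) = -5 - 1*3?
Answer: 284/67 + 71*I*√6/268 ≈ 4.2388 + 0.64893*I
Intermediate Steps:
w(M, v) = -8 (w(M, v) = -5 - 3 = -8)
g(r) = √2*√r (g(r) = √(2*r) = √2*√r)
l = 16 + I*√6 (l = 16 + √2*√(-3) = 16 + √2*(I*√3) = 16 + I*√6 ≈ 16.0 + 2.4495*I)
Z(B) = -71/(4*(-59 + B)) (Z(B) = -(72 - 1)/(4*(-59 + B)) = -71/(4*(-59 + B)))
Z(w(-1, 13))*l = (-71/(-236 + 4*(-8)))*(16 + I*√6) = (-71/(-236 - 32))*(16 + I*√6) = (-71/(-268))*(16 + I*√6) = (-71*(-1/268))*(16 + I*√6) = 71*(16 + I*√6)/268 = 284/67 + 71*I*√6/268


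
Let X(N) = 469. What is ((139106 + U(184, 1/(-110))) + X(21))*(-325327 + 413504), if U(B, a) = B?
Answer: 12323529343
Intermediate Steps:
((139106 + U(184, 1/(-110))) + X(21))*(-325327 + 413504) = ((139106 + 184) + 469)*(-325327 + 413504) = (139290 + 469)*88177 = 139759*88177 = 12323529343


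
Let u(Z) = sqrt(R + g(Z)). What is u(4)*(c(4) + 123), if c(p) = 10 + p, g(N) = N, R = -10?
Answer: 137*I*sqrt(6) ≈ 335.58*I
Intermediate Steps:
u(Z) = sqrt(-10 + Z)
u(4)*(c(4) + 123) = sqrt(-10 + 4)*((10 + 4) + 123) = sqrt(-6)*(14 + 123) = (I*sqrt(6))*137 = 137*I*sqrt(6)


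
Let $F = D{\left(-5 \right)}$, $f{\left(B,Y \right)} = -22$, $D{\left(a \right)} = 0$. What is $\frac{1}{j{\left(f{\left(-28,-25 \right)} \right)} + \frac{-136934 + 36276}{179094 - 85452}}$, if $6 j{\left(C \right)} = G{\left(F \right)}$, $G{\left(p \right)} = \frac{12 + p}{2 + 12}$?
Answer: $- \frac{327747}{305482} \approx -1.0729$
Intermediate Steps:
$F = 0$
$G{\left(p \right)} = \frac{6}{7} + \frac{p}{14}$ ($G{\left(p \right)} = \frac{12 + p}{14} = \left(12 + p\right) \frac{1}{14} = \frac{6}{7} + \frac{p}{14}$)
$j{\left(C \right)} = \frac{1}{7}$ ($j{\left(C \right)} = \frac{\frac{6}{7} + \frac{1}{14} \cdot 0}{6} = \frac{\frac{6}{7} + 0}{6} = \frac{1}{6} \cdot \frac{6}{7} = \frac{1}{7}$)
$\frac{1}{j{\left(f{\left(-28,-25 \right)} \right)} + \frac{-136934 + 36276}{179094 - 85452}} = \frac{1}{\frac{1}{7} + \frac{-136934 + 36276}{179094 - 85452}} = \frac{1}{\frac{1}{7} - \frac{100658}{93642}} = \frac{1}{\frac{1}{7} - \frac{50329}{46821}} = \frac{1}{- \frac{305482}{327747}} = - \frac{327747}{305482}$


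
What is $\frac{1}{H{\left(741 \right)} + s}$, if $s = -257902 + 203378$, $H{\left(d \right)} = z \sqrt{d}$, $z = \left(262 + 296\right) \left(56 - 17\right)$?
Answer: $\frac{13631}{86988338657} + \frac{10881 \sqrt{741}}{173976677314} \approx 1.8592 \cdot 10^{-6}$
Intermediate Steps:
$z = 21762$ ($z = 558 \cdot 39 = 21762$)
$H{\left(d \right)} = 21762 \sqrt{d}$
$s = -54524$
$\frac{1}{H{\left(741 \right)} + s} = \frac{1}{21762 \sqrt{741} - 54524} = \frac{1}{-54524 + 21762 \sqrt{741}}$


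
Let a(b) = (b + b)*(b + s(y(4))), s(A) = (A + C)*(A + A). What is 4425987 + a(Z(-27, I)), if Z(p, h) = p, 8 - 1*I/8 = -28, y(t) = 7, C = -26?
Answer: 4441809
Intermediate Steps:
I = 288 (I = 64 - 8*(-28) = 64 + 224 = 288)
s(A) = 2*A*(-26 + A) (s(A) = (A - 26)*(A + A) = (-26 + A)*(2*A) = 2*A*(-26 + A))
a(b) = 2*b*(-266 + b) (a(b) = (b + b)*(b + 2*7*(-26 + 7)) = (2*b)*(b + 2*7*(-19)) = (2*b)*(b - 266) = (2*b)*(-266 + b) = 2*b*(-266 + b))
4425987 + a(Z(-27, I)) = 4425987 + 2*(-27)*(-266 - 27) = 4425987 + 2*(-27)*(-293) = 4425987 + 15822 = 4441809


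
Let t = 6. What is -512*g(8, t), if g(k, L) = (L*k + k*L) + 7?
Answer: -52736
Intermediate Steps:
g(k, L) = 7 + 2*L*k (g(k, L) = (L*k + L*k) + 7 = 2*L*k + 7 = 7 + 2*L*k)
-512*g(8, t) = -512*(7 + 2*6*8) = -512*(7 + 96) = -512*103 = -52736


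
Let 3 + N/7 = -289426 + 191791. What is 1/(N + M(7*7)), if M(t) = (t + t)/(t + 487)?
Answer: -268/183168839 ≈ -1.4631e-6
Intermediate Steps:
M(t) = 2*t/(487 + t) (M(t) = (2*t)/(487 + t) = 2*t/(487 + t))
N = -683466 (N = -21 + 7*(-289426 + 191791) = -21 + 7*(-97635) = -21 - 683445 = -683466)
1/(N + M(7*7)) = 1/(-683466 + 2*(7*7)/(487 + 7*7)) = 1/(-683466 + 2*49/(487 + 49)) = 1/(-683466 + 2*49/536) = 1/(-683466 + 2*49*(1/536)) = 1/(-683466 + 49/268) = 1/(-183168839/268) = -268/183168839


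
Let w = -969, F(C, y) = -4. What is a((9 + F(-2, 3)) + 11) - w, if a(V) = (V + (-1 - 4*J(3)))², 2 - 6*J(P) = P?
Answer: 10930/9 ≈ 1214.4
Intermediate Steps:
J(P) = ⅓ - P/6
a(V) = (-⅓ + V)² (a(V) = (V + (-1 - 4*(⅓ - ⅙*3)))² = (V + (-1 - 4*(⅓ - ½)))² = (V + (-1 - 4*(-⅙)))² = (V + (-1 + ⅔))² = (V - ⅓)² = (-⅓ + V)²)
a((9 + F(-2, 3)) + 11) - w = (-1 + 3*((9 - 4) + 11))²/9 - 1*(-969) = (-1 + 3*(5 + 11))²/9 + 969 = (-1 + 3*16)²/9 + 969 = (-1 + 48)²/9 + 969 = (⅑)*47² + 969 = (⅑)*2209 + 969 = 2209/9 + 969 = 10930/9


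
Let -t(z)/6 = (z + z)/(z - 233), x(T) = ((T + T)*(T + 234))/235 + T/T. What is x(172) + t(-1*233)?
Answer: 138489/235 ≈ 589.31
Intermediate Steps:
x(T) = 1 + 2*T*(234 + T)/235 (x(T) = ((2*T)*(234 + T))*(1/235) + 1 = (2*T*(234 + T))*(1/235) + 1 = 2*T*(234 + T)/235 + 1 = 1 + 2*T*(234 + T)/235)
t(z) = -12*z/(-233 + z) (t(z) = -6*(z + z)/(z - 233) = -6*2*z/(-233 + z) = -12*z/(-233 + z))
x(172) + t(-1*233) = (1 + (2/235)*172² + (468/235)*172) - 12*(-1*233)/(-233 - 1*233) = (1 + (2/235)*29584 + 80496/235) - 12*(-233)/(-233 - 233) = (1 + 59168/235 + 80496/235) - 12*(-233)/(-466) = 139899/235 - 12*(-233)*(-1/466) = 139899/235 - 6 = 138489/235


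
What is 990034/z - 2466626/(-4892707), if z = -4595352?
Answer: 3245534220157/11241855448932 ≈ 0.28870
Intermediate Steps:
990034/z - 2466626/(-4892707) = 990034/(-4595352) - 2466626/(-4892707) = 990034*(-1/4595352) - 2466626*(-1/4892707) = -495017/2297676 + 2466626/4892707 = 3245534220157/11241855448932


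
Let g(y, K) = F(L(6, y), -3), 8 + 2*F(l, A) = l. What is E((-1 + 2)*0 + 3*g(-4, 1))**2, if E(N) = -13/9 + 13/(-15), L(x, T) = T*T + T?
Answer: 10816/2025 ≈ 5.3412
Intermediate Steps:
L(x, T) = T + T**2 (L(x, T) = T**2 + T = T + T**2)
F(l, A) = -4 + l/2
g(y, K) = -4 + y*(1 + y)/2 (g(y, K) = -4 + (y*(1 + y))/2 = -4 + y*(1 + y)/2)
E(N) = -104/45 (E(N) = -13*1/9 + 13*(-1/15) = -13/9 - 13/15 = -104/45)
E((-1 + 2)*0 + 3*g(-4, 1))**2 = (-104/45)**2 = 10816/2025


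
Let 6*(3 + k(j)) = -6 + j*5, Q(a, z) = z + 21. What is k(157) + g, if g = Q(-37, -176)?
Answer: -169/6 ≈ -28.167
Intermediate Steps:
Q(a, z) = 21 + z
g = -155 (g = 21 - 176 = -155)
k(j) = -4 + 5*j/6 (k(j) = -3 + (-6 + j*5)/6 = -3 + (-6 + 5*j)/6 = -3 + (-1 + 5*j/6) = -4 + 5*j/6)
k(157) + g = (-4 + (⅚)*157) - 155 = (-4 + 785/6) - 155 = 761/6 - 155 = -169/6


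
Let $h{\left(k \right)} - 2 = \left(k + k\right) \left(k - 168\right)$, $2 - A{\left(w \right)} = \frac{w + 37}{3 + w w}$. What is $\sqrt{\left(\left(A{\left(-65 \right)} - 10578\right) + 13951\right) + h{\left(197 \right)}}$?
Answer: $\frac{\sqrt{337523354}}{151} \approx 121.67$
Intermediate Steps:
$A{\left(w \right)} = 2 - \frac{37 + w}{3 + w^{2}}$ ($A{\left(w \right)} = 2 - \frac{w + 37}{3 + w w} = 2 - \frac{37 + w}{3 + w^{2}}$)
$h{\left(k \right)} = 2 + 2 k \left(-168 + k\right)$ ($h{\left(k \right)} = 2 + \left(k + k\right) \left(k - 168\right) = 2 + 2 k \left(-168 + k\right)$)
$\sqrt{\left(\left(A{\left(-65 \right)} - 10578\right) + 13951\right) + h{\left(197 \right)}} = \sqrt{\left(\left(\frac{-31 - -65 + 2 \left(-65\right)^{2}}{3 + \left(-65\right)^{2}} - 10578\right) + 13951\right) + \left(2 - 66192 + 2 \cdot 197^{2}\right)} = \sqrt{\left(\left(\frac{-31 + 65 + 2 \cdot 4225}{3 + 4225} - 10578\right) + 13951\right) + \left(2 - 66192 + 2 \cdot 38809\right)} = \sqrt{\left(\left(\frac{-31 + 65 + 8450}{4228} - 10578\right) + 13951\right) + \left(2 - 66192 + 77618\right)} = \sqrt{\left(\left(\frac{1}{4228} \cdot 8484 - 10578\right) + 13951\right) + 11428} = \sqrt{\left(\left(\frac{303}{151} - 10578\right) + 13951\right) + 11428} = \sqrt{\left(- \frac{1596975}{151} + 13951\right) + 11428} = \sqrt{\frac{509626}{151} + 11428} = \sqrt{\frac{2235254}{151}} = \frac{\sqrt{337523354}}{151}$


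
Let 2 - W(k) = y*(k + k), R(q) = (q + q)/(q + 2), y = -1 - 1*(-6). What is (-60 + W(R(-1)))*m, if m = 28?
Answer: -1064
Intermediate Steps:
y = 5 (y = -1 + 6 = 5)
R(q) = 2*q/(2 + q) (R(q) = (2*q)/(2 + q) = 2*q/(2 + q))
W(k) = 2 - 10*k (W(k) = 2 - 5*(k + k) = 2 - 5*2*k = 2 - 10*k)
(-60 + W(R(-1)))*m = (-60 + (2 - 20*(-1)/(2 - 1)))*28 = (-60 + (2 - 20*(-1)/1))*28 = (-60 + (2 - 20*(-1)))*28 = (-60 + (2 - 10*(-2)))*28 = (-60 + (2 + 20))*28 = (-60 + 22)*28 = -38*28 = -1064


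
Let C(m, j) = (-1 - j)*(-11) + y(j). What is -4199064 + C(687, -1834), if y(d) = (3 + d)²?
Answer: -866666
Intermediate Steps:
C(m, j) = 11 + (3 + j)² + 11*j (C(m, j) = (-1 - j)*(-11) + (3 + j)² = (11 + 11*j) + (3 + j)² = 11 + (3 + j)² + 11*j)
-4199064 + C(687, -1834) = -4199064 + (20 + (-1834)² + 17*(-1834)) = -4199064 + (20 + 3363556 - 31178) = -4199064 + 3332398 = -866666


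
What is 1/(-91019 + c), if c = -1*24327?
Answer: -1/115346 ≈ -8.6696e-6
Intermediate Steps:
c = -24327
1/(-91019 + c) = 1/(-91019 - 24327) = 1/(-115346) = -1/115346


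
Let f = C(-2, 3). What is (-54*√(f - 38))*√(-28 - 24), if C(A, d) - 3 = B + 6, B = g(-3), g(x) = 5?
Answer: 216*√78 ≈ 1907.7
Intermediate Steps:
B = 5
C(A, d) = 14 (C(A, d) = 3 + (5 + 6) = 3 + 11 = 14)
f = 14
(-54*√(f - 38))*√(-28 - 24) = (-54*√(14 - 38))*√(-28 - 24) = (-108*I*√6)*√(-52) = (-108*I*√6)*(2*I*√13) = 216*√78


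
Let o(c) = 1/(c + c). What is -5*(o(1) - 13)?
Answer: 125/2 ≈ 62.500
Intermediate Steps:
o(c) = 1/(2*c)
-5*(o(1) - 13) = -5*((1/2)/1 - 13) = -5*((1/2)*1 - 13) = -5*(1/2 - 13) = -5*(-25/2) = 125/2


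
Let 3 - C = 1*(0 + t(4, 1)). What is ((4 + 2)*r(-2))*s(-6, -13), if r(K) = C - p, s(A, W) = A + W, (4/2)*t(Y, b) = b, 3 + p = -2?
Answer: -855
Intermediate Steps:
p = -5 (p = -3 - 2 = -5)
t(Y, b) = b/2
C = 5/2 (C = 3 - (0 + (1/2)*1) = 3 - (0 + 1/2) = 3 - 1/2 = 5/2 ≈ 2.5000)
r(K) = 15/2 (r(K) = 5/2 - 1*(-5) = 5/2 + 5 = 15/2)
((4 + 2)*r(-2))*s(-6, -13) = ((4 + 2)*(15/2))*(-6 - 13) = (6*(15/2))*(-19) = 45*(-19) = -855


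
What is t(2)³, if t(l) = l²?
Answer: 64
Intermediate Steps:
t(2)³ = (2²)³ = 4³ = 64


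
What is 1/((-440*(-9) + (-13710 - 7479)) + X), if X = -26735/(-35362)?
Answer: -35362/609225163 ≈ -5.8044e-5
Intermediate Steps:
X = 26735/35362 (X = -26735*(-1/35362) = 26735/35362 ≈ 0.75604)
1/((-440*(-9) + (-13710 - 7479)) + X) = 1/((-440*(-9) + (-13710 - 7479)) + 26735/35362) = 1/((3960 - 21189) + 26735/35362) = 1/(-17229 + 26735/35362) = 1/(-609225163/35362) = -35362/609225163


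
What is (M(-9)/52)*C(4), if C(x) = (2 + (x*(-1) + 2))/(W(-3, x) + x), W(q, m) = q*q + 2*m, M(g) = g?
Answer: 0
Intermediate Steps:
W(q, m) = q**2 + 2*m
C(x) = (4 - x)/(9 + 3*x) (C(x) = (2 + (x*(-1) + 2))/(((-3)**2 + 2*x) + x) = (2 + (-x + 2))/((9 + 2*x) + x) = (2 + (2 - x))/(9 + 3*x) = (4 - x)/(9 + 3*x))
(M(-9)/52)*C(4) = (-9/52)*((4 - 1*4)/(3*(3 + 4))) = (-9*1/52)*((1/3)*(4 - 4)/7) = -3*0/(52*7) = -9/52*0 = 0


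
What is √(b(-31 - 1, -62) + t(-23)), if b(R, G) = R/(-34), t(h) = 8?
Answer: 2*√646/17 ≈ 2.9902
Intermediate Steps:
b(R, G) = -R/34 (b(R, G) = R*(-1/34) = -R/34)
√(b(-31 - 1, -62) + t(-23)) = √(-(-31 - 1)/34 + 8) = √(-1/34*(-32) + 8) = √(16/17 + 8) = √(152/17) = 2*√646/17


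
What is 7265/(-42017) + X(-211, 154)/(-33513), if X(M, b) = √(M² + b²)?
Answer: -7265/42017 - √68237/33513 ≈ -0.18070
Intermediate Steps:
7265/(-42017) + X(-211, 154)/(-33513) = 7265/(-42017) + √((-211)² + 154²)/(-33513) = 7265*(-1/42017) + √(44521 + 23716)*(-1/33513) = -7265/42017 + √68237*(-1/33513) = -7265/42017 - √68237/33513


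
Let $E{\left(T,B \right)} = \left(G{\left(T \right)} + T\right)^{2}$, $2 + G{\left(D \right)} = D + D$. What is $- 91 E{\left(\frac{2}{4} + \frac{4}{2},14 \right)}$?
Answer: $- \frac{11011}{4} \approx -2752.8$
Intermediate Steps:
$G{\left(D \right)} = -2 + 2 D$ ($G{\left(D \right)} = -2 + \left(D + D\right) = -2 + 2 D$)
$E{\left(T,B \right)} = \left(-2 + 3 T\right)^{2}$ ($E{\left(T,B \right)} = \left(\left(-2 + 2 T\right) + T\right)^{2} = \left(-2 + 3 T\right)^{2}$)
$- 91 E{\left(\frac{2}{4} + \frac{4}{2},14 \right)} = - 91 \left(-2 + 3 \left(\frac{2}{4} + \frac{4}{2}\right)\right)^{2} = - 91 \left(-2 + 3 \left(2 \cdot \frac{1}{4} + 4 \cdot \frac{1}{2}\right)\right)^{2} = - 91 \left(-2 + 3 \left(\frac{1}{2} + 2\right)\right)^{2} = - 91 \left(-2 + 3 \cdot \frac{5}{2}\right)^{2} = - 91 \left(-2 + \frac{15}{2}\right)^{2} = - 91 \left(\frac{11}{2}\right)^{2} = \left(-91\right) \frac{121}{4} = - \frac{11011}{4}$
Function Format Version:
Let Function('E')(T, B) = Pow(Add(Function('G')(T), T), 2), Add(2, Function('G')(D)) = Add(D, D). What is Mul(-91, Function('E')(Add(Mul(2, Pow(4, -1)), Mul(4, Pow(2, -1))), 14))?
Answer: Rational(-11011, 4) ≈ -2752.8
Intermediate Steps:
Function('G')(D) = Add(-2, Mul(2, D)) (Function('G')(D) = Add(-2, Add(D, D)) = Add(-2, Mul(2, D)))
Function('E')(T, B) = Pow(Add(-2, Mul(3, T)), 2) (Function('E')(T, B) = Pow(Add(Add(-2, Mul(2, T)), T), 2) = Pow(Add(-2, Mul(3, T)), 2))
Mul(-91, Function('E')(Add(Mul(2, Pow(4, -1)), Mul(4, Pow(2, -1))), 14)) = Mul(-91, Pow(Add(-2, Mul(3, Add(Mul(2, Pow(4, -1)), Mul(4, Pow(2, -1))))), 2)) = Mul(-91, Pow(Add(-2, Mul(3, Add(Mul(2, Rational(1, 4)), Mul(4, Rational(1, 2))))), 2)) = Mul(-91, Pow(Add(-2, Mul(3, Add(Rational(1, 2), 2))), 2)) = Mul(-91, Pow(Add(-2, Mul(3, Rational(5, 2))), 2)) = Mul(-91, Pow(Add(-2, Rational(15, 2)), 2)) = Mul(-91, Pow(Rational(11, 2), 2)) = Mul(-91, Rational(121, 4)) = Rational(-11011, 4)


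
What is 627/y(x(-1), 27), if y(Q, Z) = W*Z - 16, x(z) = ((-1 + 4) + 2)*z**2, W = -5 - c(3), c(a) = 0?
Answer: -627/151 ≈ -4.1523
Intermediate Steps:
W = -5 (W = -5 - 1*0 = -5 + 0 = -5)
x(z) = 5*z**2 (x(z) = (3 + 2)*z**2 = 5*z**2)
y(Q, Z) = -16 - 5*Z (y(Q, Z) = -5*Z - 16 = -16 - 5*Z)
627/y(x(-1), 27) = 627/(-16 - 5*27) = 627/(-16 - 135) = 627/(-151) = 627*(-1/151) = -627/151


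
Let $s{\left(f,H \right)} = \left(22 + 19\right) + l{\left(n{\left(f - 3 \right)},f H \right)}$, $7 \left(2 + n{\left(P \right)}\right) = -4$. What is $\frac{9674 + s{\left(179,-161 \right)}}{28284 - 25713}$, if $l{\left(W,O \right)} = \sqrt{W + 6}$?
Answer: $\frac{9715}{2571} + \frac{2 \sqrt{42}}{17997} \approx 3.7794$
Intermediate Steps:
$n{\left(P \right)} = - \frac{18}{7}$ ($n{\left(P \right)} = -2 + \frac{1}{7} \left(-4\right) = -2 - \frac{4}{7} = - \frac{18}{7}$)
$l{\left(W,O \right)} = \sqrt{6 + W}$
$s{\left(f,H \right)} = 41 + \frac{2 \sqrt{42}}{7}$ ($s{\left(f,H \right)} = \left(22 + 19\right) + \sqrt{6 - \frac{18}{7}} = 41 + \sqrt{\frac{24}{7}} = 41 + \frac{2 \sqrt{42}}{7}$)
$\frac{9674 + s{\left(179,-161 \right)}}{28284 - 25713} = \frac{9674 + \left(41 + \frac{2 \sqrt{42}}{7}\right)}{28284 - 25713} = \frac{9715 + \frac{2 \sqrt{42}}{7}}{2571} = \left(9715 + \frac{2 \sqrt{42}}{7}\right) \frac{1}{2571} = \frac{9715}{2571} + \frac{2 \sqrt{42}}{17997}$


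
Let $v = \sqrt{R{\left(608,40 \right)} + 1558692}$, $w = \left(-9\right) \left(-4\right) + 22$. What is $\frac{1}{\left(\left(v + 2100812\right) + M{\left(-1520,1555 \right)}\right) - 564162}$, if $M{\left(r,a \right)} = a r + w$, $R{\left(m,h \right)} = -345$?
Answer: $- \frac{826892}{683748821317} - \frac{7 \sqrt{31803}}{683748821317} \approx -1.2112 \cdot 10^{-6}$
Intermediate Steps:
$w = 58$ ($w = 36 + 22 = 58$)
$v = 7 \sqrt{31803}$ ($v = \sqrt{-345 + 1558692} = \sqrt{1558347} = 7 \sqrt{31803} \approx 1248.3$)
$M{\left(r,a \right)} = 58 + a r$ ($M{\left(r,a \right)} = a r + 58 = 58 + a r$)
$\frac{1}{\left(\left(v + 2100812\right) + M{\left(-1520,1555 \right)}\right) - 564162} = \frac{1}{\left(\left(7 \sqrt{31803} + 2100812\right) + \left(58 + 1555 \left(-1520\right)\right)\right) - 564162} = \frac{1}{\left(\left(2100812 + 7 \sqrt{31803}\right) + \left(58 - 2363600\right)\right) - 564162} = \frac{1}{\left(\left(2100812 + 7 \sqrt{31803}\right) - 2363542\right) - 564162} = \frac{1}{\left(-262730 + 7 \sqrt{31803}\right) - 564162} = \frac{1}{-826892 + 7 \sqrt{31803}}$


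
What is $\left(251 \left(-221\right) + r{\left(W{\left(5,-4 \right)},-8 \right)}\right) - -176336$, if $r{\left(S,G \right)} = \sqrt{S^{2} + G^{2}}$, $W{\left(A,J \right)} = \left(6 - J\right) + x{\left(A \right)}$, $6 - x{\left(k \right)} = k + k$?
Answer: $120875$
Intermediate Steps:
$x{\left(k \right)} = 6 - 2 k$ ($x{\left(k \right)} = 6 - \left(k + k\right) = 6 - 2 k$)
$W{\left(A,J \right)} = 12 - J - 2 A$ ($W{\left(A,J \right)} = \left(6 - J\right) - \left(-6 + 2 A\right) = 12 - J - 2 A$)
$r{\left(S,G \right)} = \sqrt{G^{2} + S^{2}}$
$\left(251 \left(-221\right) + r{\left(W{\left(5,-4 \right)},-8 \right)}\right) - -176336 = \left(251 \left(-221\right) + \sqrt{\left(-8\right)^{2} + \left(12 - -4 - 10\right)^{2}}\right) - -176336 = \left(-55471 + \sqrt{64 + \left(12 + 4 - 10\right)^{2}}\right) + 176336 = \left(-55471 + \sqrt{64 + 6^{2}}\right) + 176336 = \left(-55471 + \sqrt{64 + 36}\right) + 176336 = \left(-55471 + \sqrt{100}\right) + 176336 = \left(-55471 + 10\right) + 176336 = -55461 + 176336 = 120875$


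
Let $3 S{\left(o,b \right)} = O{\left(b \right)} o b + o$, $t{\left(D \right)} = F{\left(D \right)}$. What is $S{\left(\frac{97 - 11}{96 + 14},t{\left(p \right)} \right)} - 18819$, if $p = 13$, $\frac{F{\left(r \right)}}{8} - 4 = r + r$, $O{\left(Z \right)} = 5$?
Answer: $- \frac{3053492}{165} \approx -18506.0$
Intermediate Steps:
$F{\left(r \right)} = 32 + 16 r$ ($F{\left(r \right)} = 32 + 8 \left(r + r\right) = 32 + 8 \cdot 2 r = 32 + 16 r$)
$t{\left(D \right)} = 32 + 16 D$
$S{\left(o,b \right)} = \frac{o}{3} + \frac{5 b o}{3}$ ($S{\left(o,b \right)} = \frac{5 o b + o}{3} = \frac{5 b o + o}{3} = \frac{o + 5 b o}{3} = \frac{o}{3} + \frac{5 b o}{3}$)
$S{\left(\frac{97 - 11}{96 + 14},t{\left(p \right)} \right)} - 18819 = \frac{\frac{97 - 11}{96 + 14} \left(1 + 5 \left(32 + 16 \cdot 13\right)\right)}{3} - 18819 = \frac{\frac{86}{110} \left(1 + 5 \left(32 + 208\right)\right)}{3} - 18819 = \frac{86 \cdot \frac{1}{110} \left(1 + 5 \cdot 240\right)}{3} - 18819 = \frac{1}{3} \cdot \frac{43}{55} \left(1 + 1200\right) - 18819 = \frac{1}{3} \cdot \frac{43}{55} \cdot 1201 - 18819 = \frac{51643}{165} - 18819 = - \frac{3053492}{165}$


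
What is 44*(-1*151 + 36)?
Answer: -5060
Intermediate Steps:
44*(-1*151 + 36) = 44*(-151 + 36) = 44*(-115) = -5060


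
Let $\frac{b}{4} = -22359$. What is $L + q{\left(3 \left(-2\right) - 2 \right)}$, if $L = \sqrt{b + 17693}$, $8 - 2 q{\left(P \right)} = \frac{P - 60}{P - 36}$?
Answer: $\frac{71}{22} + i \sqrt{71743} \approx 3.2273 + 267.85 i$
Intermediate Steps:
$b = -89436$ ($b = 4 \left(-22359\right) = -89436$)
$q{\left(P \right)} = 4 - \frac{-60 + P}{2 \left(-36 + P\right)}$ ($q{\left(P \right)} = 4 - \frac{\left(P - 60\right) \frac{1}{P - 36}}{2} = 4 - \frac{\left(-60 + P\right) \frac{1}{-36 + P}}{2} = 4 - \frac{\frac{1}{-36 + P} \left(-60 + P\right)}{2} = 4 - \frac{-60 + P}{2 \left(-36 + P\right)}$)
$L = i \sqrt{71743}$ ($L = \sqrt{-89436 + 17693} = \sqrt{-71743} = i \sqrt{71743} \approx 267.85 i$)
$L + q{\left(3 \left(-2\right) - 2 \right)} = i \sqrt{71743} + \frac{-228 + 7 \left(3 \left(-2\right) - 2\right)}{2 \left(-36 + \left(3 \left(-2\right) - 2\right)\right)} = i \sqrt{71743} + \frac{-228 + 7 \left(-6 - 2\right)}{2 \left(-36 - 8\right)} = i \sqrt{71743} + \frac{-228 + 7 \left(-8\right)}{2 \left(-36 - 8\right)} = i \sqrt{71743} + \frac{-228 - 56}{2 \left(-44\right)} = i \sqrt{71743} + \frac{1}{2} \left(- \frac{1}{44}\right) \left(-284\right) = i \sqrt{71743} + \frac{71}{22} = \frac{71}{22} + i \sqrt{71743}$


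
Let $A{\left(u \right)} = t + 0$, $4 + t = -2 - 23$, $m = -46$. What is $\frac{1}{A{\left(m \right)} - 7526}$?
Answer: $- \frac{1}{7555} \approx -0.00013236$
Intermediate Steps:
$t = -29$ ($t = -4 - 25 = -29$)
$A{\left(u \right)} = -29$ ($A{\left(u \right)} = -29 + 0 = -29$)
$\frac{1}{A{\left(m \right)} - 7526} = \frac{1}{-29 - 7526} = \frac{1}{-7555} = - \frac{1}{7555}$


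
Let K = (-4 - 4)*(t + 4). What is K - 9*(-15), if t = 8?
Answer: 39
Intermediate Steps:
K = -96 (K = (-4 - 4)*(8 + 4) = -8*12 = -96)
K - 9*(-15) = -96 - 9*(-15) = -96 + 135 = 39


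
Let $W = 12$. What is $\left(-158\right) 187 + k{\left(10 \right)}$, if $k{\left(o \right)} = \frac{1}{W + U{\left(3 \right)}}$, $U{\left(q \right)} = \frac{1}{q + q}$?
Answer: $- \frac{2156852}{73} \approx -29546.0$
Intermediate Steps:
$U{\left(q \right)} = \frac{1}{2 q}$
$k{\left(o \right)} = \frac{6}{73}$ ($k{\left(o \right)} = \frac{1}{12 + \frac{1}{2 \cdot 3}} = \frac{1}{12 + \frac{1}{2} \cdot \frac{1}{3}} = \frac{1}{12 + \frac{1}{6}} = \frac{1}{\frac{73}{6}} = \frac{6}{73}$)
$\left(-158\right) 187 + k{\left(10 \right)} = \left(-158\right) 187 + \frac{6}{73} = -29546 + \frac{6}{73} = - \frac{2156852}{73}$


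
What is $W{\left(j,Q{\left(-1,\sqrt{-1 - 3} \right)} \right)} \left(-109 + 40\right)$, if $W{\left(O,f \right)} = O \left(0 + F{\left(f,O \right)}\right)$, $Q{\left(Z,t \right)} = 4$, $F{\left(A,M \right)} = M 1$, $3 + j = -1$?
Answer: $-1104$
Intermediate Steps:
$j = -4$ ($j = -3 - 1 = -4$)
$F{\left(A,M \right)} = M$
$W{\left(O,f \right)} = O^{2}$ ($W{\left(O,f \right)} = O \left(0 + O\right) = O O = O^{2}$)
$W{\left(j,Q{\left(-1,\sqrt{-1 - 3} \right)} \right)} \left(-109 + 40\right) = \left(-4\right)^{2} \left(-109 + 40\right) = 16 \left(-69\right) = -1104$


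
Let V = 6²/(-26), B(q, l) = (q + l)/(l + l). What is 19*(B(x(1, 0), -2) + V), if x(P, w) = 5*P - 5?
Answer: -437/26 ≈ -16.808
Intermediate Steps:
x(P, w) = -5 + 5*P
B(q, l) = (l + q)/(2*l) (B(q, l) = (l + q)/((2*l)) = (l + q)*(1/(2*l)) = (l + q)/(2*l))
V = -18/13 (V = 36*(-1/26) = -18/13 ≈ -1.3846)
19*(B(x(1, 0), -2) + V) = 19*((½)*(-2 + (-5 + 5*1))/(-2) - 18/13) = 19*((½)*(-½)*(-2 + (-5 + 5)) - 18/13) = 19*((½)*(-½)*(-2 + 0) - 18/13) = 19*((½)*(-½)*(-2) - 18/13) = 19*(½ - 18/13) = 19*(-23/26) = -437/26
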